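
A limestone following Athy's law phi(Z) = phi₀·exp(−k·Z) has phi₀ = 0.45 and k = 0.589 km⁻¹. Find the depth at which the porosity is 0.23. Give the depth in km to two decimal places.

Invert Athy's law: Z = ln(phi₀/phi) / k
Z = ln(0.45/0.23) / 0.589 = ln(1.957) / 0.589 = 0.6712 / 0.589 = 1.140 km

1.14 km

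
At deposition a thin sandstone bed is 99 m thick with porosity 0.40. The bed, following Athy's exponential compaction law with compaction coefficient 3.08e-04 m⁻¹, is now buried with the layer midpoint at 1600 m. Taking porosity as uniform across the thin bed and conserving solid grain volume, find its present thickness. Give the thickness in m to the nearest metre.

79 m

Working in km (1 km = 1000 m; c in km⁻¹ = c in m⁻¹ × 1000):
Porosity at 1.6 km: n = 0.4·exp(−0.308×1.6) = 0.2444
Solid-volume conservation: h(1−n) = h₀(1−n₀) ⇒ h = h₀·(1−n₀)/(1−n)
h = 0.099 × (1 − 0.4)/(1 − 0.2444) = 0.099 × 0.7940 = 0.0786 km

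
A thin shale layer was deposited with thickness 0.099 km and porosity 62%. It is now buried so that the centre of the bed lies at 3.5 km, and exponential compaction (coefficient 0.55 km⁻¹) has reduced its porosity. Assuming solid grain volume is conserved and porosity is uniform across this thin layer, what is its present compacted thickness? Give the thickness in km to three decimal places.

Porosity at 3.5 km: n = 0.62·exp(−0.55×3.5) = 0.0904
Solid-volume conservation: h(1−n) = h₀(1−n₀) ⇒ h = h₀·(1−n₀)/(1−n)
h = 0.099 × (1 − 0.62)/(1 − 0.0904) = 0.099 × 0.4178 = 0.0414 km

0.041 km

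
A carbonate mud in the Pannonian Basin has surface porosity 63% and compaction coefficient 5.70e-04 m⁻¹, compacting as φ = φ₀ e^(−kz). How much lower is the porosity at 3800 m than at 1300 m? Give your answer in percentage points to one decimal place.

22.8 percentage points

Working in km (1 km = 1000 m; k in km⁻¹ = k in m⁻¹ × 1000):
φ(1.3) = 0.63·e^(−0.57×1.3) = 0.3003
φ(3.8) = 0.63·e^(−0.57×3.8) = 0.0722
Δφ = 0.3003 − 0.0722 = 0.2281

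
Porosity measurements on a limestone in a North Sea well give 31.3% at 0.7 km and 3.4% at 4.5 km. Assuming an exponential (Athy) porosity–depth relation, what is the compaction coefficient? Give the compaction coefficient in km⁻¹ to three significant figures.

0.584 km⁻¹

Athy: φ(Z) = φ₀ e^(−cZ) ⇒ φ₁/φ₂ = e^{c(Z₂−Z₁)} ⇒ c = ln(φ₁/φ₂)/(Z₂−Z₁)
c = ln(0.313/0.034) / (4.5 − 0.7) = ln(9.206) / 3.8 = 2.2198 / 3.8 = 0.5842 km⁻¹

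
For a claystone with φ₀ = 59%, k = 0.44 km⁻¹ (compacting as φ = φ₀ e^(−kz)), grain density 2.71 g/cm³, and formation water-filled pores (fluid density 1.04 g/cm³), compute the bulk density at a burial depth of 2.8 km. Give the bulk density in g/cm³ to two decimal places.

Porosity at depth: φ = 0.59·exp(−0.44×2.8) = 0.59×0.2917 = 0.1721
Bulk density: ρ_b = (1−φ)ρ_g + φ·ρ_f = 0.8279×2.71 + 0.1721×1.04
       = 2.244 + 0.179 = 2.423 g/cm³

2.42 g/cm³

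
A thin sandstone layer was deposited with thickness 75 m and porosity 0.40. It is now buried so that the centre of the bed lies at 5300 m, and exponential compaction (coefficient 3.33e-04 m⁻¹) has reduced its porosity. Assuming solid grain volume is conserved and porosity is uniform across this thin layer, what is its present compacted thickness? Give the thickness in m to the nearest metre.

Working in km (1 km = 1000 m; β in km⁻¹ = β in m⁻¹ × 1000):
Porosity at 5.3 km: φ = 0.4·exp(−0.333×5.3) = 0.0685
Solid-volume conservation: h(1−φ) = h₀(1−φ₀) ⇒ h = h₀·(1−φ₀)/(1−φ)
h = 0.075 × (1 − 0.4)/(1 − 0.0685) = 0.075 × 0.6441 = 0.0483 km

48 m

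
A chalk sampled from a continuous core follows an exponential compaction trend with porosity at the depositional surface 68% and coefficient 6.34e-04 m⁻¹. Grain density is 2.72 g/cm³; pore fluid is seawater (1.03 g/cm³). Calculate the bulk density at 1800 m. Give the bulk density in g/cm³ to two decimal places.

Working in km (1 km = 1000 m; k in km⁻¹ = k in m⁻¹ × 1000):
Porosity at depth: phi = 0.68·exp(−0.634×1.8) = 0.68×0.3194 = 0.2172
Bulk density: ρ_b = (1−phi)ρ_g + phi·ρ_f = 0.7828×2.72 + 0.2172×1.03
       = 2.129 + 0.224 = 2.353 g/cm³

2.35 g/cm³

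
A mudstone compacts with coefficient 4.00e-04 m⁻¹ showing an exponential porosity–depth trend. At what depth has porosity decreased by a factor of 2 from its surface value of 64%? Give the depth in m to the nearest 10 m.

Working in km (1 km = 1000 m; c in km⁻¹ = c in m⁻¹ × 1000):
n/n₀ = 1/2 ⇒ exp(−c·z) = 1/2 ⇒ z = ln(2) / c
z = 0.6931 / 0.4 = 1.733 km

1730 m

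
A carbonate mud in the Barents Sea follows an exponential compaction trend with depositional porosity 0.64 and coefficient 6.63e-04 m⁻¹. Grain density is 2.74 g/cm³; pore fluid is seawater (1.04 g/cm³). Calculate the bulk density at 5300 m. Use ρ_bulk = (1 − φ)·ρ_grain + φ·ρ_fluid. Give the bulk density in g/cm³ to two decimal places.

2.71 g/cm³

Working in km (1 km = 1000 m; c in km⁻¹ = c in m⁻¹ × 1000):
Porosity at depth: φ = 0.64·exp(−0.663×5.3) = 0.64×0.0298 = 0.0191
Bulk density: ρ_b = (1−φ)ρ_g + φ·ρ_f = 0.9809×2.74 + 0.0191×1.04
       = 2.688 + 0.020 = 2.708 g/cm³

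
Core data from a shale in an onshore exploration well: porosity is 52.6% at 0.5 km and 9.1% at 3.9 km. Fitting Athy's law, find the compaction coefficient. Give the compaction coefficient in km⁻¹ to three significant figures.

0.516 km⁻¹

Athy: φ(Z) = φ₀ e^(−βZ) ⇒ φ₁/φ₂ = e^{β(Z₂−Z₁)} ⇒ β = ln(φ₁/φ₂)/(Z₂−Z₁)
β = ln(0.526/0.091) / (3.9 − 0.5) = ln(5.78) / 3.4 = 1.7544 / 3.4 = 0.516 km⁻¹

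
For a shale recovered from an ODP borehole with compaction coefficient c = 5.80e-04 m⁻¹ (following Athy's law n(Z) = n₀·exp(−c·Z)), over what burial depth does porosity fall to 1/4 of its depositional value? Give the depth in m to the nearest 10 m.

2390 m

Working in km (1 km = 1000 m; c in km⁻¹ = c in m⁻¹ × 1000):
n/n₀ = 1/4 ⇒ exp(−c·Z) = 1/4 ⇒ Z = ln(4) / c
Z = 1.3863 / 0.58 = 2.390 km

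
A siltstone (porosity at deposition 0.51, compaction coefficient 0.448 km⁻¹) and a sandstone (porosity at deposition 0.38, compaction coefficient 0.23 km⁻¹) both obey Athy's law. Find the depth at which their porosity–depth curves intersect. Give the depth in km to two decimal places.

1.35 km

Set φ₀ₐ e^(−cₐz) = φ₀ᵦ e^(−cᵦz) ⇒ ln(φ₀ₐ/φ₀ᵦ) = (cₐ − cᵦ)·z
z = ln(0.51/0.38) / (0.448 − 0.23) = 0.2942 / 0.218 = 1.350 km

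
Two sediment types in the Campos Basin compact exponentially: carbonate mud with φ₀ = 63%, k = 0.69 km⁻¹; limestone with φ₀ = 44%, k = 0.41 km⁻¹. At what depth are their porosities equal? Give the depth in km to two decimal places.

Set φ₀ₐ e^(−kₐZ) = φ₀ᵦ e^(−kᵦZ) ⇒ ln(φ₀ₐ/φ₀ᵦ) = (kₐ − kᵦ)·Z
Z = ln(0.63/0.44) / (0.69 − 0.41) = 0.3589 / 0.28 = 1.282 km

1.28 km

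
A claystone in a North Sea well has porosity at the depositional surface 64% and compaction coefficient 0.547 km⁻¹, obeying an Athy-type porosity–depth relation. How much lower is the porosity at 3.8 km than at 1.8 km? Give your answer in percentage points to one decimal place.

φ(1.8) = 0.64·e^(−0.547×1.8) = 0.2391
φ(3.8) = 0.64·e^(−0.547×3.8) = 0.0801
Δφ = 0.2391 − 0.0801 = 0.1590

15.9 percentage points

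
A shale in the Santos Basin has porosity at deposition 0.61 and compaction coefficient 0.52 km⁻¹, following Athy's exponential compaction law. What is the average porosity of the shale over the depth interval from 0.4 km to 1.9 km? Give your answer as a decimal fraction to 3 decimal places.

⟨φ⟩ = (1/(z₂−z₁)) ∫ φ₀ e^(−cz) dz = φ₀·(e^(−c·z₁) − e^(−c·z₂)) / (c·(z₂−z₁))
e^(−0.52×0.4) = 0.8122; e^(−0.52×1.9) = 0.3723
⟨φ⟩ = 0.61 × (0.8122 − 0.3723) / (0.52 × 1.5) = 0.61 × 0.5640 = 0.3440

0.344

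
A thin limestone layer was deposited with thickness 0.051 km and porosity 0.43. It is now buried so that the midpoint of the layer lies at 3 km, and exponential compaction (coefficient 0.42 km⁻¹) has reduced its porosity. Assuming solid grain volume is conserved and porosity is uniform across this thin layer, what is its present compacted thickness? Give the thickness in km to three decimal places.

Porosity at 3 km: phi = 0.43·exp(−0.42×3) = 0.1220
Solid-volume conservation: h(1−phi) = h₀(1−phi₀) ⇒ h = h₀·(1−phi₀)/(1−phi)
h = 0.051 × (1 − 0.43)/(1 − 0.1220) = 0.051 × 0.6492 = 0.0331 km

0.033 km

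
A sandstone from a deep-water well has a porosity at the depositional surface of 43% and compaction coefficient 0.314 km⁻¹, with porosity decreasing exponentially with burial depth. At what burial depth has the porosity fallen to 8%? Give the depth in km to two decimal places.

5.36 km

Invert Athy's law: z = ln(φ₀/φ) / k
z = ln(0.43/0.08) / 0.314 = ln(5.375) / 0.314 = 1.6818 / 0.314 = 5.356 km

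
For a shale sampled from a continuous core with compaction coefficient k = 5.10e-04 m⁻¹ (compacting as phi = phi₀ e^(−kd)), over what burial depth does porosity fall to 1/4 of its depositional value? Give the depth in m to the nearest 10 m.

2720 m

Working in km (1 km = 1000 m; k in km⁻¹ = k in m⁻¹ × 1000):
phi/phi₀ = 1/4 ⇒ exp(−k·d) = 1/4 ⇒ d = ln(4) / k
d = 1.3863 / 0.51 = 2.718 km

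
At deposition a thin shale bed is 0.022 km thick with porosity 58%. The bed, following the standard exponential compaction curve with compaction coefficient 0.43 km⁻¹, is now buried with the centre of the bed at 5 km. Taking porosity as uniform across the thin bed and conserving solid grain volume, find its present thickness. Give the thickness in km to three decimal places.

Porosity at 5 km: φ = 0.58·exp(−0.43×5) = 0.0676
Solid-volume conservation: h(1−φ) = h₀(1−φ₀) ⇒ h = h₀·(1−φ₀)/(1−φ)
h = 0.022 × (1 − 0.58)/(1 − 0.0676) = 0.022 × 0.4504 = 0.0099 km

0.010 km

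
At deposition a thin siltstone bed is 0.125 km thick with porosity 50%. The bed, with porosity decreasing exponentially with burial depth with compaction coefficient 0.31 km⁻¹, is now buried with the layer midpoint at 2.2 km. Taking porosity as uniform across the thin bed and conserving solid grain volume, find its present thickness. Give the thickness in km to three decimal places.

0.084 km

Porosity at 2.2 km: phi = 0.5·exp(−0.31×2.2) = 0.2528
Solid-volume conservation: h(1−phi) = h₀(1−phi₀) ⇒ h = h₀·(1−phi₀)/(1−phi)
h = 0.125 × (1 − 0.5)/(1 − 0.2528) = 0.125 × 0.6692 = 0.0836 km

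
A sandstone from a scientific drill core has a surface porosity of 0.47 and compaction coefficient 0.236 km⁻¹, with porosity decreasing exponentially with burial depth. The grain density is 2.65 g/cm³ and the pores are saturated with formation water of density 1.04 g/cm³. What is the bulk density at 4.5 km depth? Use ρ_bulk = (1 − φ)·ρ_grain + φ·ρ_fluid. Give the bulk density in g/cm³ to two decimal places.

2.39 g/cm³

Porosity at depth: n = 0.47·exp(−0.236×4.5) = 0.47×0.3458 = 0.1625
Bulk density: ρ_b = (1−n)ρ_g + n·ρ_f = 0.8375×2.65 + 0.1625×1.04
       = 2.219 + 0.169 = 2.388 g/cm³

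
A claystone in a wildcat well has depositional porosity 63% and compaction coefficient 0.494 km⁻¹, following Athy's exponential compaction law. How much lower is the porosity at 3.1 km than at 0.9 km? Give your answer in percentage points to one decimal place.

26.8 percentage points

phi(0.9) = 0.63·e^(−0.494×0.9) = 0.4039
phi(3.1) = 0.63·e^(−0.494×3.1) = 0.1362
Δphi = 0.4039 − 0.1362 = 0.2677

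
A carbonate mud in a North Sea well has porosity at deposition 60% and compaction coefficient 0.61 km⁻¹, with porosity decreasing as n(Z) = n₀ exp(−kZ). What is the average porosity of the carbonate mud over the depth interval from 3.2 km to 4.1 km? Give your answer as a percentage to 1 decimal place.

6.6%

⟨n⟩ = (1/(Z₂−Z₁)) ∫ n₀ e^(−kZ) dZ = n₀·(e^(−k·Z₁) − e^(−k·Z₂)) / (k·(Z₂−Z₁))
e^(−0.61×3.2) = 0.1420; e^(−0.61×4.1) = 0.0820
⟨n⟩ = 0.6 × (0.1420 − 0.0820) / (0.61 × 0.9) = 0.6 × 0.1093 = 0.0656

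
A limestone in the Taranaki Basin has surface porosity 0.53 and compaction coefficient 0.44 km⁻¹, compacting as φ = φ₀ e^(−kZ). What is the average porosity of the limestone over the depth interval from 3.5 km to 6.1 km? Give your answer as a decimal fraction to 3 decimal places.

⟨φ⟩ = (1/(Z₂−Z₁)) ∫ φ₀ e^(−kZ) dZ = φ₀·(e^(−k·Z₁) − e^(−k·Z₂)) / (k·(Z₂−Z₁))
e^(−0.44×3.5) = 0.2144; e^(−0.44×6.1) = 0.0683
⟨φ⟩ = 0.53 × (0.2144 − 0.0683) / (0.44 × 2.6) = 0.53 × 0.1277 = 0.0677

0.068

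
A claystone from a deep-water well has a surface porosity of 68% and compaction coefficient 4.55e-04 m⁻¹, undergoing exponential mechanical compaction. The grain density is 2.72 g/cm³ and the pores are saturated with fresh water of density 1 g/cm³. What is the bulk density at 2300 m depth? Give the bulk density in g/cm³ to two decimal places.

2.31 g/cm³

Working in km (1 km = 1000 m; β in km⁻¹ = β in m⁻¹ × 1000):
Porosity at depth: φ = 0.68·exp(−0.455×2.3) = 0.68×0.3512 = 0.2388
Bulk density: ρ_b = (1−φ)ρ_g + φ·ρ_f = 0.7612×2.72 + 0.2388×1
       = 2.070 + 0.239 = 2.309 g/cm³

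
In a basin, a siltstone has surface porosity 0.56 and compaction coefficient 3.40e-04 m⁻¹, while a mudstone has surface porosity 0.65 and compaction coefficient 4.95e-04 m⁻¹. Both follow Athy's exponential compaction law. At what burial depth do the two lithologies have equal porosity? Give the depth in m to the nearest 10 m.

Working in km (1 km = 1000 m; β in km⁻¹ = β in m⁻¹ × 1000):
Set φ₀ₐ e^(−βₐz) = φ₀ᵦ e^(−βᵦz) ⇒ ln(φ₀ₐ/φ₀ᵦ) = (βₐ − βᵦ)·z
z = ln(0.56/0.65) / (0.34 − 0.495) = -0.1490 / -0.155 = 0.962 km

960 m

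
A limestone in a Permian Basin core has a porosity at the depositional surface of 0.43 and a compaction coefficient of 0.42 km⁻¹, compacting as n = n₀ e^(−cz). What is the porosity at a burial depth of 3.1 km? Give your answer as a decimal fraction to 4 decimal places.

0.1170

n = n₀·exp(−c·z) = 0.43 × exp(−0.42 × 3.1) = 0.43 × exp(−1.302)
  = 0.43 × 0.2720 = 0.1170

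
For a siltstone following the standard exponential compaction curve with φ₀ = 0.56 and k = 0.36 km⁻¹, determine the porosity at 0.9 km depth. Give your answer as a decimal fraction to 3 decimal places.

φ = φ₀·exp(−k·Z) = 0.56 × exp(−0.36 × 0.9) = 0.56 × exp(−0.324)
  = 0.56 × 0.7233 = 0.4050

0.405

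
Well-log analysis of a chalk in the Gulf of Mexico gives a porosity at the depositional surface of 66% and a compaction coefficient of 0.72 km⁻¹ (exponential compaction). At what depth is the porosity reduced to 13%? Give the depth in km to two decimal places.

Invert Athy's law: Z = ln(n₀/n) / k
Z = ln(0.66/0.13) / 0.72 = ln(5.077) / 0.72 = 1.6247 / 0.72 = 2.257 km

2.26 km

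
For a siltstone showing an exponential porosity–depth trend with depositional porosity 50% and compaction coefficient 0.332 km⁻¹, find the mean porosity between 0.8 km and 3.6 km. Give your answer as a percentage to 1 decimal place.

25.0%

⟨φ⟩ = (1/(Z₂−Z₁)) ∫ φ₀ e^(−cZ) dZ = φ₀·(e^(−c·Z₁) − e^(−c·Z₂)) / (c·(Z₂−Z₁))
e^(−0.332×0.8) = 0.7667; e^(−0.332×3.6) = 0.3026
⟨φ⟩ = 0.5 × (0.7667 − 0.3026) / (0.332 × 2.8) = 0.5 × 0.4992 = 0.2496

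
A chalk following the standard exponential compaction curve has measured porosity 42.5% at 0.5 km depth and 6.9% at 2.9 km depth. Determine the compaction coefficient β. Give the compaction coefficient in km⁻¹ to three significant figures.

Athy: phi(d) = phi₀ e^(−βd) ⇒ phi₁/phi₂ = e^{β(d₂−d₁)} ⇒ β = ln(phi₁/phi₂)/(d₂−d₁)
β = ln(0.425/0.069) / (2.9 − 0.5) = ln(6.159) / 2.4 = 1.8180 / 2.4 = 0.7575 km⁻¹

0.757 km⁻¹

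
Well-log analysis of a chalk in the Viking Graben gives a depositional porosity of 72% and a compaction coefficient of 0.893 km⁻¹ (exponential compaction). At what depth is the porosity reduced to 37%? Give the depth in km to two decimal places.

Invert Athy's law: d = ln(n₀/n) / c
d = ln(0.72/0.37) / 0.893 = ln(1.946) / 0.893 = 0.6657 / 0.893 = 0.746 km

0.75 km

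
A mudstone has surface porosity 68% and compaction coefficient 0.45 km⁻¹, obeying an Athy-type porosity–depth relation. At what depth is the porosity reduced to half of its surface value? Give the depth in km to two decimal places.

phi/phi₀ = 1/2 ⇒ exp(−β·d) = 1/2 ⇒ d = ln(2) / β
d = 0.6931 / 0.45 = 1.540 km

1.54 km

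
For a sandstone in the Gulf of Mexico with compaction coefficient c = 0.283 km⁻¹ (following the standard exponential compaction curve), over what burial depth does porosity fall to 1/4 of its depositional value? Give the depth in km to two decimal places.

4.90 km

n/n₀ = 1/4 ⇒ exp(−c·z) = 1/4 ⇒ z = ln(4) / c
z = 1.3863 / 0.283 = 4.899 km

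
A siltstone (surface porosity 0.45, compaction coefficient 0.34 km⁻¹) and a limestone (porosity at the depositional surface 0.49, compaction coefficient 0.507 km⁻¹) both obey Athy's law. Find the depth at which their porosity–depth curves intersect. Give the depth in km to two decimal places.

0.51 km

Set n₀ₐ e^(−cₐZ) = n₀ᵦ e^(−cᵦZ) ⇒ ln(n₀ₐ/n₀ᵦ) = (cₐ − cᵦ)·Z
Z = ln(0.45/0.49) / (0.34 − 0.507) = -0.0852 / -0.167 = 0.510 km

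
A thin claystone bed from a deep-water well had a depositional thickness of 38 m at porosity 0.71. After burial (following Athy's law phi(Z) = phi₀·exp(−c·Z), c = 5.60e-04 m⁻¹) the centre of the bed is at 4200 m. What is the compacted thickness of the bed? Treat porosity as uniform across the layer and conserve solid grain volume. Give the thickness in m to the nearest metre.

Working in km (1 km = 1000 m; c in km⁻¹ = c in m⁻¹ × 1000):
Porosity at 4.2 km: phi = 0.71·exp(−0.56×4.2) = 0.0676
Solid-volume conservation: h(1−phi) = h₀(1−phi₀) ⇒ h = h₀·(1−phi₀)/(1−phi)
h = 0.038 × (1 − 0.71)/(1 − 0.0676) = 0.038 × 0.3110 = 0.0118 km

12 m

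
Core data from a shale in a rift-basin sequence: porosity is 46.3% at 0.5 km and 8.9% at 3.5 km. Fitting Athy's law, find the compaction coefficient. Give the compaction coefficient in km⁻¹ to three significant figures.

Athy: φ(Z) = φ₀ e^(−kZ) ⇒ φ₁/φ₂ = e^{k(Z₂−Z₁)} ⇒ k = ln(φ₁/φ₂)/(Z₂−Z₁)
k = ln(0.463/0.089) / (3.5 − 0.5) = ln(5.202) / 3 = 1.6491 / 3 = 0.5497 km⁻¹

0.550 km⁻¹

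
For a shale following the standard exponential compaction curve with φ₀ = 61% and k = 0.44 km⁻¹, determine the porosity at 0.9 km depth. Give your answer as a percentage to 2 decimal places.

φ = φ₀·exp(−k·d) = 0.61 × exp(−0.44 × 0.9) = 0.61 × exp(−0.396)
  = 0.61 × 0.6730 = 0.4105

41.05%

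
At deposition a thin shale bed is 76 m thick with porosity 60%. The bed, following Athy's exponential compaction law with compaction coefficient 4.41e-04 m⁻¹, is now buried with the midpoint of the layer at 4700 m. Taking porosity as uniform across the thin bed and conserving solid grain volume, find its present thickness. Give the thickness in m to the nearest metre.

33 m

Working in km (1 km = 1000 m; k in km⁻¹ = k in m⁻¹ × 1000):
Porosity at 4.7 km: phi = 0.6·exp(−0.441×4.7) = 0.0755
Solid-volume conservation: h(1−phi) = h₀(1−phi₀) ⇒ h = h₀·(1−phi₀)/(1−phi)
h = 0.076 × (1 − 0.6)/(1 − 0.0755) = 0.076 × 0.4327 = 0.0329 km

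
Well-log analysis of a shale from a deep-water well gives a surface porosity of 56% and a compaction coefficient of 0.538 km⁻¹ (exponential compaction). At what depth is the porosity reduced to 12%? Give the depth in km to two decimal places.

Invert Athy's law: d = ln(φ₀/φ) / k
d = ln(0.56/0.12) / 0.538 = ln(4.667) / 0.538 = 1.5404 / 0.538 = 2.863 km

2.86 km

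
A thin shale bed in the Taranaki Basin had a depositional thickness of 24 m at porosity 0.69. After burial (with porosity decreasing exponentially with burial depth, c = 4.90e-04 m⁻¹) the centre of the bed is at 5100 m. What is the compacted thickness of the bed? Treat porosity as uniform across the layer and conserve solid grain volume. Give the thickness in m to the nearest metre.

Working in km (1 km = 1000 m; c in km⁻¹ = c in m⁻¹ × 1000):
Porosity at 5.1 km: phi = 0.69·exp(−0.49×5.1) = 0.0567
Solid-volume conservation: h(1−phi) = h₀(1−phi₀) ⇒ h = h₀·(1−phi₀)/(1−phi)
h = 0.024 × (1 − 0.69)/(1 − 0.0567) = 0.024 × 0.3286 = 0.0079 km

8 m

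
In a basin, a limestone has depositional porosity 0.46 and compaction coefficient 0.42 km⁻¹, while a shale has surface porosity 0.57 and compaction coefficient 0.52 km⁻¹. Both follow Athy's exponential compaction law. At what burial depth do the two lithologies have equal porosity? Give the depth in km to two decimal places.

Set φ₀ₐ e^(−kₐz) = φ₀ᵦ e^(−kᵦz) ⇒ ln(φ₀ₐ/φ₀ᵦ) = (kₐ − kᵦ)·z
z = ln(0.46/0.57) / (0.42 − 0.52) = -0.2144 / -0.1 = 2.144 km

2.14 km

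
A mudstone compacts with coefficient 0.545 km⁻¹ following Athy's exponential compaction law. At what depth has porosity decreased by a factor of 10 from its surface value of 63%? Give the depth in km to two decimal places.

n/n₀ = 1/10 ⇒ exp(−k·Z) = 1/10 ⇒ Z = ln(10) / k
Z = 2.3026 / 0.545 = 4.225 km

4.22 km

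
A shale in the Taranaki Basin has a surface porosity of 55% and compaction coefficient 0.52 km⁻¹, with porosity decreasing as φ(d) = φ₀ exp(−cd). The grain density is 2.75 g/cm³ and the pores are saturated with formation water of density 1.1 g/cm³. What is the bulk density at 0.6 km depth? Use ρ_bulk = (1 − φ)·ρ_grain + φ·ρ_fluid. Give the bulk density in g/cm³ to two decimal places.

Porosity at depth: φ = 0.55·exp(−0.52×0.6) = 0.55×0.7320 = 0.4026
Bulk density: ρ_b = (1−φ)ρ_g + φ·ρ_f = 0.5974×2.75 + 0.4026×1.1
       = 1.643 + 0.443 = 2.086 g/cm³

2.09 g/cm³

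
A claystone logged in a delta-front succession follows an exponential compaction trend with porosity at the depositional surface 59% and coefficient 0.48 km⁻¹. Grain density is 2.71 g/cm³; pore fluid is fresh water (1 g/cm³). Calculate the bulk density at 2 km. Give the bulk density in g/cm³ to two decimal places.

2.32 g/cm³

Porosity at depth: phi = 0.59·exp(−0.48×2) = 0.59×0.3829 = 0.2259
Bulk density: ρ_b = (1−phi)ρ_g + phi·ρ_f = 0.7741×2.71 + 0.2259×1
       = 2.098 + 0.226 = 2.324 g/cm³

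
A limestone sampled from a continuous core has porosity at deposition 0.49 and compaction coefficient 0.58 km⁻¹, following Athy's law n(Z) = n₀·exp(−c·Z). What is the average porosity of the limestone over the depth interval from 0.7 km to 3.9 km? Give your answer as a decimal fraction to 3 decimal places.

0.148

⟨n⟩ = (1/(Z₂−Z₁)) ∫ n₀ e^(−cZ) dZ = n₀·(e^(−c·Z₁) − e^(−c·Z₂)) / (c·(Z₂−Z₁))
e^(−0.58×0.7) = 0.6663; e^(−0.58×3.9) = 0.1041
⟨n⟩ = 0.49 × (0.6663 − 0.1041) / (0.58 × 3.2) = 0.49 × 0.3029 = 0.1484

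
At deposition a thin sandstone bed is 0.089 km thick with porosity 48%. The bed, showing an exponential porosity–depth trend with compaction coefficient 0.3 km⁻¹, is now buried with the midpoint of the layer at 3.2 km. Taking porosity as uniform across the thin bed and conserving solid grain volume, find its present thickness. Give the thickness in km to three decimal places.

0.057 km

Porosity at 3.2 km: n = 0.48·exp(−0.3×3.2) = 0.1838
Solid-volume conservation: h(1−n) = h₀(1−n₀) ⇒ h = h₀·(1−n₀)/(1−n)
h = 0.089 × (1 − 0.48)/(1 − 0.1838) = 0.089 × 0.6371 = 0.0567 km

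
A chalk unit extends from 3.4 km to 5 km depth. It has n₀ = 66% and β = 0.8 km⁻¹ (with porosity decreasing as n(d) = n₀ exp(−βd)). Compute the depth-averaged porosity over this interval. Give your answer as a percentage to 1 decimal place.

2.5%

⟨n⟩ = (1/(d₂−d₁)) ∫ n₀ e^(−βd) dd = n₀·(e^(−β·d₁) − e^(−β·d₂)) / (β·(d₂−d₁))
e^(−0.8×3.4) = 0.0659; e^(−0.8×5) = 0.0183
⟨n⟩ = 0.66 × (0.0659 − 0.0183) / (0.8 × 1.6) = 0.66 × 0.0372 = 0.0245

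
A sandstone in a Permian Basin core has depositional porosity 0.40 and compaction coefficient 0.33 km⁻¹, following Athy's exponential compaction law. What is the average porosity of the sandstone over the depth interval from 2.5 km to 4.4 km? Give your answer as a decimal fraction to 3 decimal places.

0.130

⟨φ⟩ = (1/(d₂−d₁)) ∫ φ₀ e^(−βd) dd = φ₀·(e^(−β·d₁) − e^(−β·d₂)) / (β·(d₂−d₁))
e^(−0.33×2.5) = 0.4382; e^(−0.33×4.4) = 0.2341
⟨φ⟩ = 0.4 × (0.4382 − 0.2341) / (0.33 × 1.9) = 0.4 × 0.3256 = 0.1302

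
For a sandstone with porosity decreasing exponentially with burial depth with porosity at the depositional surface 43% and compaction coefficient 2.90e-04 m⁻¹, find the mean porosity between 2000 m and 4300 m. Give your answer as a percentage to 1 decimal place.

Working in km (1 km = 1000 m; k in km⁻¹ = k in m⁻¹ × 1000):
⟨n⟩ = (1/(d₂−d₁)) ∫ n₀ e^(−kd) dd = n₀·(e^(−k·d₁) − e^(−k·d₂)) / (k·(d₂−d₁))
e^(−0.29×2) = 0.5599; e^(−0.29×4.3) = 0.2874
⟨n⟩ = 0.43 × (0.5599 − 0.2874) / (0.29 × 2.3) = 0.43 × 0.4086 = 0.1757

17.6%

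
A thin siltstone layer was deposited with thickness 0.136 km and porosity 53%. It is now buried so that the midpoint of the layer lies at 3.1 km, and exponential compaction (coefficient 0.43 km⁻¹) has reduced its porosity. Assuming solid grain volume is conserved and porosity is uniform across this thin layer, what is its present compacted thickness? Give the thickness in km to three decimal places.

0.074 km

Porosity at 3.1 km: n = 0.53·exp(−0.43×3.1) = 0.1398
Solid-volume conservation: h(1−n) = h₀(1−n₀) ⇒ h = h₀·(1−n₀)/(1−n)
h = 0.136 × (1 − 0.53)/(1 − 0.1398) = 0.136 × 0.5464 = 0.0743 km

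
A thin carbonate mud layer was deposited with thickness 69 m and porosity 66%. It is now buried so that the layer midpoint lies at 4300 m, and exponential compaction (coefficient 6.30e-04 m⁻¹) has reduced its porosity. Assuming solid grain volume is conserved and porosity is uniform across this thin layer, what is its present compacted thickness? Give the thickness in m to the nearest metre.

25 m

Working in km (1 km = 1000 m; k in km⁻¹ = k in m⁻¹ × 1000):
Porosity at 4.3 km: n = 0.66·exp(−0.63×4.3) = 0.0440
Solid-volume conservation: h(1−n) = h₀(1−n₀) ⇒ h = h₀·(1−n₀)/(1−n)
h = 0.069 × (1 − 0.66)/(1 − 0.0440) = 0.069 × 0.3556 = 0.0245 km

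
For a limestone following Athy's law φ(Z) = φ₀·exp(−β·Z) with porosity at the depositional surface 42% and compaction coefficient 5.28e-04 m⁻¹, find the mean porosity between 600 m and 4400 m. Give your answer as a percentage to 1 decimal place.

13.2%

Working in km (1 km = 1000 m; β in km⁻¹ = β in m⁻¹ × 1000):
⟨φ⟩ = (1/(Z₂−Z₁)) ∫ φ₀ e^(−βZ) dZ = φ₀·(e^(−β·Z₁) − e^(−β·Z₂)) / (β·(Z₂−Z₁))
e^(−0.528×0.6) = 0.7285; e^(−0.528×4.4) = 0.0980
⟨φ⟩ = 0.42 × (0.7285 − 0.0980) / (0.528 × 3.8) = 0.42 × 0.3143 = 0.1320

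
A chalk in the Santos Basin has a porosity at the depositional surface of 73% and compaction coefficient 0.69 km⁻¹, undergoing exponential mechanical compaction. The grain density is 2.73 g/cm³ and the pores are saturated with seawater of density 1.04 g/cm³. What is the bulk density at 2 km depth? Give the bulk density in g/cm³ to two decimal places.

2.42 g/cm³

Porosity at depth: phi = 0.73·exp(−0.69×2) = 0.73×0.2516 = 0.1837
Bulk density: ρ_b = (1−phi)ρ_g + phi·ρ_f = 0.8163×2.73 + 0.1837×1.04
       = 2.229 + 0.191 = 2.420 g/cm³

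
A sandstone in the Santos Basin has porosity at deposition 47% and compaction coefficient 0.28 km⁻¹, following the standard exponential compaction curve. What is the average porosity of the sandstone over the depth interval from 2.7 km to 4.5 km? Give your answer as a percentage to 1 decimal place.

⟨n⟩ = (1/(d₂−d₁)) ∫ n₀ e^(−cd) dd = n₀·(e^(−c·d₁) − e^(−c·d₂)) / (c·(d₂−d₁))
e^(−0.28×2.7) = 0.4695; e^(−0.28×4.5) = 0.2837
⟨n⟩ = 0.47 × (0.4695 − 0.2837) / (0.28 × 1.8) = 0.47 × 0.3688 = 0.1733

17.3%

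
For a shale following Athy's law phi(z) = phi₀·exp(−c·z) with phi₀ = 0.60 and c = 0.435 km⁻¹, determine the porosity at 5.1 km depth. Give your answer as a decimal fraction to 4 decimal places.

phi = phi₀·exp(−c·z) = 0.6 × exp(−0.435 × 5.1) = 0.6 × exp(−2.218)
  = 0.6 × 0.1088 = 0.0653

0.0653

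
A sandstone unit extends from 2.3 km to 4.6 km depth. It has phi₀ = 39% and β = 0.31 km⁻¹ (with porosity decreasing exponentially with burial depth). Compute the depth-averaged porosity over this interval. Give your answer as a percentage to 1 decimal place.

⟨phi⟩ = (1/(d₂−d₁)) ∫ phi₀ e^(−βd) dd = phi₀·(e^(−β·d₁) − e^(−β·d₂)) / (β·(d₂−d₁))
e^(−0.31×2.3) = 0.4902; e^(−0.31×4.6) = 0.2403
⟨phi⟩ = 0.39 × (0.4902 − 0.2403) / (0.31 × 2.3) = 0.39 × 0.3505 = 0.1367

13.7%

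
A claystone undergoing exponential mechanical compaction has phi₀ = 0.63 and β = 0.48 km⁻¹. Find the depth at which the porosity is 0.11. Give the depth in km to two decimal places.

Invert Athy's law: d = ln(phi₀/phi) / β
d = ln(0.63/0.11) / 0.48 = ln(5.727) / 0.48 = 1.7452 / 0.48 = 3.636 km

3.64 km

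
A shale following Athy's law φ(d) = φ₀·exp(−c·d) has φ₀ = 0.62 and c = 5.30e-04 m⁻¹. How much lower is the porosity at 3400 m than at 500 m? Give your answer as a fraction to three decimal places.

Working in km (1 km = 1000 m; c in km⁻¹ = c in m⁻¹ × 1000):
φ(0.5) = 0.62·e^(−0.53×0.5) = 0.4757
φ(3.4) = 0.62·e^(−0.53×3.4) = 0.1023
Δφ = 0.4757 − 0.1023 = 0.3734

0.373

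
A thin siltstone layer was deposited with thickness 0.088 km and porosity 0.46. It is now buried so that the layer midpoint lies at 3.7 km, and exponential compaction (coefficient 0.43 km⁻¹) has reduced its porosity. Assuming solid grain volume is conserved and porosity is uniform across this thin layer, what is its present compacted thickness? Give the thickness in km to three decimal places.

0.052 km

Porosity at 3.7 km: φ = 0.46·exp(−0.43×3.7) = 0.0937
Solid-volume conservation: h(1−φ) = h₀(1−φ₀) ⇒ h = h₀·(1−φ₀)/(1−φ)
h = 0.088 × (1 − 0.46)/(1 − 0.0937) = 0.088 × 0.5958 = 0.0524 km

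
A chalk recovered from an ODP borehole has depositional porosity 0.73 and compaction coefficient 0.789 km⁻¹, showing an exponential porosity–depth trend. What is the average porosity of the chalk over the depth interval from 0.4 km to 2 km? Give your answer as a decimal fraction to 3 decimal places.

0.302

⟨φ⟩ = (1/(z₂−z₁)) ∫ φ₀ e^(−βz) dz = φ₀·(e^(−β·z₁) − e^(−β·z₂)) / (β·(z₂−z₁))
e^(−0.789×0.4) = 0.7294; e^(−0.789×2) = 0.2064
⟨φ⟩ = 0.73 × (0.7294 − 0.2064) / (0.789 × 1.6) = 0.73 × 0.4143 = 0.3024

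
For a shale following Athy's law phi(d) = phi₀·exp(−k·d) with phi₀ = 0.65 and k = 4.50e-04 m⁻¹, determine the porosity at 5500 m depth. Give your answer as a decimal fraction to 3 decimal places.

Working in km (1 km = 1000 m; k in km⁻¹ = k in m⁻¹ × 1000):
phi = phi₀·exp(−k·d) = 0.65 × exp(−0.45 × 5.5) = 0.65 × exp(−2.475)
  = 0.65 × 0.0842 = 0.0547

0.055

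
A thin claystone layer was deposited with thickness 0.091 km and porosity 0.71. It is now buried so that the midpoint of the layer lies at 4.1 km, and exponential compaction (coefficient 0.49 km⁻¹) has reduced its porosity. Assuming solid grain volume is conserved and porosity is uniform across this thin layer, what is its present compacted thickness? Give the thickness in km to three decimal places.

0.029 km

Porosity at 4.1 km: φ = 0.71·exp(−0.49×4.1) = 0.0952
Solid-volume conservation: h(1−φ) = h₀(1−φ₀) ⇒ h = h₀·(1−φ₀)/(1−φ)
h = 0.091 × (1 − 0.71)/(1 − 0.0952) = 0.091 × 0.3205 = 0.0292 km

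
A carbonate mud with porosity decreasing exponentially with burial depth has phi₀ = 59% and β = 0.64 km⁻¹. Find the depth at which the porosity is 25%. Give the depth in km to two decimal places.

Invert Athy's law: d = ln(phi₀/phi) / β
d = ln(0.59/0.25) / 0.64 = ln(2.36) / 0.64 = 0.8587 / 0.64 = 1.342 km

1.34 km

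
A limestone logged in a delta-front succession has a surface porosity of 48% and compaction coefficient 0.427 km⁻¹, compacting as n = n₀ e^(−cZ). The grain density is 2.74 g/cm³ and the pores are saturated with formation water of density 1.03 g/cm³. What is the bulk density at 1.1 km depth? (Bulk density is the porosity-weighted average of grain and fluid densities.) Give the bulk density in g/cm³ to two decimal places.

2.23 g/cm³

Porosity at depth: n = 0.48·exp(−0.427×1.1) = 0.48×0.6252 = 0.3001
Bulk density: ρ_b = (1−n)ρ_g + n·ρ_f = 0.6999×2.74 + 0.3001×1.03
       = 1.918 + 0.309 = 2.227 g/cm³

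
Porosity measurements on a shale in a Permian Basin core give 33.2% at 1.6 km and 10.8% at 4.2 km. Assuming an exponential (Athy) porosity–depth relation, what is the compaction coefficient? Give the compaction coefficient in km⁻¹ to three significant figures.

Athy: n(z) = n₀ e^(−kz) ⇒ n₁/n₂ = e^{k(z₂−z₁)} ⇒ k = ln(n₁/n₂)/(z₂−z₁)
k = ln(0.332/0.108) / (4.2 − 1.6) = ln(3.074) / 2.6 = 1.1230 / 2.6 = 0.4319 km⁻¹

0.432 km⁻¹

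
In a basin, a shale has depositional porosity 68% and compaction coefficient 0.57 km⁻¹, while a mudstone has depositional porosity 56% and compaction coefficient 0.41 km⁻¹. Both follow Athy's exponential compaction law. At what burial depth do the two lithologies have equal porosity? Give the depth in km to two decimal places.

Set n₀ₐ e^(−βₐd) = n₀ᵦ e^(−βᵦd) ⇒ ln(n₀ₐ/n₀ᵦ) = (βₐ − βᵦ)·d
d = ln(0.68/0.56) / (0.57 − 0.41) = 0.1942 / 0.16 = 1.213 km

1.21 km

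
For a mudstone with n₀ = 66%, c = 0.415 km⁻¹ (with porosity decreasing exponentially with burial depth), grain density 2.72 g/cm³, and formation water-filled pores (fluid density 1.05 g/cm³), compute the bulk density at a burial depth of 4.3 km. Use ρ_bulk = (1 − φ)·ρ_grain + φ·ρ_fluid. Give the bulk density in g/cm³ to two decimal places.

2.53 g/cm³

Porosity at depth: n = 0.66·exp(−0.415×4.3) = 0.66×0.1679 = 0.1108
Bulk density: ρ_b = (1−n)ρ_g + n·ρ_f = 0.8892×2.72 + 0.1108×1.05
       = 2.419 + 0.116 = 2.535 g/cm³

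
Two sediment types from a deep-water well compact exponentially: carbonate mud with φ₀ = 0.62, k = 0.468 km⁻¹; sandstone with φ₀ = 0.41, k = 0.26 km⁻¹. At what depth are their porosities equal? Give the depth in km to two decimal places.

Set φ₀ₐ e^(−kₐz) = φ₀ᵦ e^(−kᵦz) ⇒ ln(φ₀ₐ/φ₀ᵦ) = (kₐ − kᵦ)·z
z = ln(0.62/0.41) / (0.468 − 0.26) = 0.4136 / 0.208 = 1.988 km

1.99 km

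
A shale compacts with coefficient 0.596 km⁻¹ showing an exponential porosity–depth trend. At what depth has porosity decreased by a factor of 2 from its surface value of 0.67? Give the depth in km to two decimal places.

1.16 km

phi/phi₀ = 1/2 ⇒ exp(−β·Z) = 1/2 ⇒ Z = ln(2) / β
Z = 0.6931 / 0.596 = 1.163 km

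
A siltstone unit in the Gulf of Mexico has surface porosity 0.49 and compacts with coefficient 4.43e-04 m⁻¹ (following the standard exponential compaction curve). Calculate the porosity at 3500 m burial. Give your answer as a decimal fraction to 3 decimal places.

Working in km (1 km = 1000 m; k in km⁻¹ = k in m⁻¹ × 1000):
phi = phi₀·exp(−k·z) = 0.49 × exp(−0.443 × 3.5) = 0.49 × exp(−1.55)
  = 0.49 × 0.2121 = 0.1039

0.104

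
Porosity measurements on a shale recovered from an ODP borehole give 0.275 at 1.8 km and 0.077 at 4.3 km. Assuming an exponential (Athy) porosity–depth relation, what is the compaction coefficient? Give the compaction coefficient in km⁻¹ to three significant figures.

0.509 km⁻¹

Athy: n(Z) = n₀ e^(−kZ) ⇒ n₁/n₂ = e^{k(Z₂−Z₁)} ⇒ k = ln(n₁/n₂)/(Z₂−Z₁)
k = ln(0.275/0.077) / (4.3 − 1.8) = ln(3.571) / 2.5 = 1.2730 / 2.5 = 0.5092 km⁻¹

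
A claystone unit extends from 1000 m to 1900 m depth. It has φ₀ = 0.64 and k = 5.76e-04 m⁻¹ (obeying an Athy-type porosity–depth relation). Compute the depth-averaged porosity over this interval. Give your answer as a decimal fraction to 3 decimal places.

Working in km (1 km = 1000 m; k in km⁻¹ = k in m⁻¹ × 1000):
⟨φ⟩ = (1/(Z₂−Z₁)) ∫ φ₀ e^(−kZ) dZ = φ₀·(e^(−k·Z₁) − e^(−k·Z₂)) / (k·(Z₂−Z₁))
e^(−0.576×1) = 0.5621; e^(−0.576×1.9) = 0.3347
⟨φ⟩ = 0.64 × (0.5621 − 0.3347) / (0.576 × 0.9) = 0.64 × 0.4387 = 0.2807

0.281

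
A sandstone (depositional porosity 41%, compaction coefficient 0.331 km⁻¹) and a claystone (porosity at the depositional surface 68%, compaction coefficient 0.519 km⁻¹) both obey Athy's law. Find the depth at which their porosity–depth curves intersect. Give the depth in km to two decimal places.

Set n₀ₐ e^(−βₐz) = n₀ᵦ e^(−βᵦz) ⇒ ln(n₀ₐ/n₀ᵦ) = (βₐ − βᵦ)·z
z = ln(0.41/0.68) / (0.331 − 0.519) = -0.5059 / -0.188 = 2.691 km

2.69 km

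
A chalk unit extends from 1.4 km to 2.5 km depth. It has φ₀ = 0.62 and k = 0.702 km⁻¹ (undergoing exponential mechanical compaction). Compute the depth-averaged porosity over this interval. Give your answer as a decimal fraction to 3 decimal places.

⟨φ⟩ = (1/(z₂−z₁)) ∫ φ₀ e^(−kz) dz = φ₀·(e^(−k·z₁) − e^(−k·z₂)) / (k·(z₂−z₁))
e^(−0.702×1.4) = 0.3743; e^(−0.702×2.5) = 0.1729
⟨φ⟩ = 0.62 × (0.3743 − 0.1729) / (0.702 × 1.1) = 0.62 × 0.2608 = 0.1617

0.162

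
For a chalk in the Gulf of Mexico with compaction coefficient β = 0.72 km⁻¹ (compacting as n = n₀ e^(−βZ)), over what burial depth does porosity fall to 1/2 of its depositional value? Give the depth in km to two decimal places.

n/n₀ = 1/2 ⇒ exp(−β·Z) = 1/2 ⇒ Z = ln(2) / β
Z = 0.6931 / 0.72 = 0.963 km

0.96 km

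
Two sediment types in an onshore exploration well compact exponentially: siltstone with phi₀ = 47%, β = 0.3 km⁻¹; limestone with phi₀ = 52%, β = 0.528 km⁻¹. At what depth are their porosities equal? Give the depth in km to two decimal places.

Set phi₀ₐ e^(−βₐd) = phi₀ᵦ e^(−βᵦd) ⇒ ln(phi₀ₐ/phi₀ᵦ) = (βₐ − βᵦ)·d
d = ln(0.47/0.52) / (0.3 − 0.528) = -0.1011 / -0.228 = 0.443 km

0.44 km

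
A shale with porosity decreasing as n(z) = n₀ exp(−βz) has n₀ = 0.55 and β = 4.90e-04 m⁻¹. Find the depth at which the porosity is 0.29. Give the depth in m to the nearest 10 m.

Working in km (1 km = 1000 m; β in km⁻¹ = β in m⁻¹ × 1000):
Invert Athy's law: z = ln(n₀/n) / β
z = ln(0.55/0.29) / 0.49 = ln(1.897) / 0.49 = 0.6400 / 0.49 = 1.306 km

1310 m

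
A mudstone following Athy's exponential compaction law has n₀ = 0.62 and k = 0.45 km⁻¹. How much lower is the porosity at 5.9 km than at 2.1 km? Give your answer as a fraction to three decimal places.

n(2.1) = 0.62·e^(−0.45×2.1) = 0.2410
n(5.9) = 0.62·e^(−0.45×5.9) = 0.0436
Δn = 0.2410 − 0.0436 = 0.1974

0.197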